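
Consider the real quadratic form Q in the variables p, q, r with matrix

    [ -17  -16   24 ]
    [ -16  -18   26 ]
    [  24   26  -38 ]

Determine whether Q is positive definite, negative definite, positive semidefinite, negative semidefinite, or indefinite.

negative definite

Leading principal minors: Δ_1 = -17, Δ_2 = 50, Δ_3 = -8.
The signs alternate starting with Δ_1 < 0, so by Sylvester's criterion Q is negative definite.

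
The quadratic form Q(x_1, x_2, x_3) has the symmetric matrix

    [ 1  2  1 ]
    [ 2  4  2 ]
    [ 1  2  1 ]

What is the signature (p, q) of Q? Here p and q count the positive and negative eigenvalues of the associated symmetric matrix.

(1, 0)

Row-reducing A symmetrically gives the diagonal entries 1, 0, 0.
So there are 1 positive, 2 zero pivots.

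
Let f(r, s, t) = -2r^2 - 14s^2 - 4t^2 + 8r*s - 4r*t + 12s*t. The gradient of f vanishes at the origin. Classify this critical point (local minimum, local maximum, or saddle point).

local maximum

The Hessian at the origin is H = [[-4, 8, -4], [8, -28, 12], [-4, 12, -8]].
Applying the same elementary operations to the rows and columns of H produces a congruent diagonal matrix with entries -4, -12, -8/3.
So there are 3 negative pivots.
H is negative definite, so the origin is a strict local maximum.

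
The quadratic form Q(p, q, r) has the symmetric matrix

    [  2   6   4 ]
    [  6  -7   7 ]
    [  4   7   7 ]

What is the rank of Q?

2

Applying the same elementary operations to the rows and columns of A produces a congruent diagonal matrix with entries 2, -25, 0.
So there are 1 positive, 1 negative, 1 zero pivots.
The rank is the number of nonzero pivots: 2.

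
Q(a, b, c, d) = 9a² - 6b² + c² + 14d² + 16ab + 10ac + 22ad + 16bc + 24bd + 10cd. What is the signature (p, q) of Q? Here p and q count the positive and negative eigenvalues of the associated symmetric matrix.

The associated matrix is A = [[9, 8, 5, 11], [8, -6, 8, 12], [5, 8, 1, 5], [11, 12, 5, 14]].
Row-reducing A symmetrically gives the diagonal entries 9, -118/9, -48/59, 5/4.
So there are 2 positive, 2 negative pivots.

(2, 2)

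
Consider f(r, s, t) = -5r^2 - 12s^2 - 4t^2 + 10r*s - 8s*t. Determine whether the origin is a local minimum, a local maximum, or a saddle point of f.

local maximum

The Hessian at the origin is H = [[-10, 10, 0], [10, -24, -8], [0, -8, -8]].
Applying the same elementary operations to the rows and columns of H produces a congruent diagonal matrix with entries -10, -14, -24/7.
Counting signs: 3 negative.
H is negative definite, so the origin is a strict local maximum.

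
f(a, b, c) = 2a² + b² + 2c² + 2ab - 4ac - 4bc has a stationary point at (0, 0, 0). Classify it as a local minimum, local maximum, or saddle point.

The Hessian at the origin is H = [[4, 2, -4], [2, 2, -4], [-4, -4, 4]].
An LDLᵀ factorisation of H has diagonal entries 4, 1, -4.
Counting signs: 2 positive, 1 negative.
H is indefinite, so the origin is a saddle point.

saddle point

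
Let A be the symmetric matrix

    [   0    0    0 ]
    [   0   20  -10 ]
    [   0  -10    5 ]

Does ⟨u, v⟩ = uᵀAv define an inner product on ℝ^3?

no

Row-reducing A symmetrically gives the diagonal entries 0, 20, 0.
So there are 1 positive, 2 zero pivots.
Hence Q is positive semidefinite.
⟨·,·⟩ is an inner product exactly when A is positive definite.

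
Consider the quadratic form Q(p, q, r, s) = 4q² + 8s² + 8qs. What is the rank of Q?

2

Write A = [[0, 0, 0, 0], [0, 4, 0, 4], [0, 0, 0, 0], [0, 4, 0, 8]].
Congruent diagonalization of A (simultaneous row and column reduction) yields pivots 0, 4, 0, 4.
So there are 2 positive, 2 zero pivots.
The rank is the number of nonzero pivots: 2.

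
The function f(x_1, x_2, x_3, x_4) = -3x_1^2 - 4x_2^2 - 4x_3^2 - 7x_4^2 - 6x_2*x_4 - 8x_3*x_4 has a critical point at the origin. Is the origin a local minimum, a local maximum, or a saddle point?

The Hessian at the origin is H = [[-6, 0, 0, 0], [0, -8, 0, -6], [0, 0, -8, -8], [0, -6, -8, -14]].
Row-reducing H symmetrically gives the diagonal entries -6, -8, -8, -3/2.
Counting signs: 4 negative.
H is negative definite, so the origin is a strict local maximum.

local maximum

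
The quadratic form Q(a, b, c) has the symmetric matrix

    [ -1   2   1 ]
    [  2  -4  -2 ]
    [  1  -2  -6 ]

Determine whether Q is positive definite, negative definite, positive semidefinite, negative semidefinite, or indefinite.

Symmetric row and column elimination reduces A to a congruent diagonal form with pivots -1, 0, -5.
So there are 2 negative, 1 zero pivots.
Hence Q is negative semidefinite.

negative semidefinite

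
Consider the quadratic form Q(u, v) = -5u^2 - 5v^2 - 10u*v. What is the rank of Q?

Write A = [[-5, -5], [-5, -5]].
Congruent diagonalization of A (simultaneous row and column reduction) yields pivots -5, 0.
Counting signs: 1 negative, 1 zero.
The rank is the number of nonzero pivots: 1.

1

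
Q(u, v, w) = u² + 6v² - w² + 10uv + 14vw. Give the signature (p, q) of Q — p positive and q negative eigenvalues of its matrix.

The associated matrix is A = [[1, 5, 0], [5, 6, 7], [0, 7, -1]].
Symmetric row and column elimination reduces A to a congruent diagonal form with pivots 1, -19, 30/19.
That gives 2 positive, 1 negative pivots.

(2, 1)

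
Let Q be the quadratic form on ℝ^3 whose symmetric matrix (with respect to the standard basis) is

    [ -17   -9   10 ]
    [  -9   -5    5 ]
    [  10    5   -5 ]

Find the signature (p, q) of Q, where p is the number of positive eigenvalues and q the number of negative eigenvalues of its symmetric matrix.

(1, 2)

Congruent diagonalization of A (simultaneous row and column reduction) yields pivots -17, -4/17, 5/4.
So there are 1 positive, 2 negative pivots.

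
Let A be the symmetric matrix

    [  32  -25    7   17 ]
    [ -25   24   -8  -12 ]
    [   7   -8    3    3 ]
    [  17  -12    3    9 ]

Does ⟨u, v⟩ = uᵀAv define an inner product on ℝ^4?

Congruent diagonalization of A (simultaneous row and column reduction) yields pivots 32, 143/32, 5/143, -2/5.
So there are 3 positive, 1 negative pivots.
Hence Q is indefinite.
⟨·,·⟩ is an inner product exactly when A is positive definite.

no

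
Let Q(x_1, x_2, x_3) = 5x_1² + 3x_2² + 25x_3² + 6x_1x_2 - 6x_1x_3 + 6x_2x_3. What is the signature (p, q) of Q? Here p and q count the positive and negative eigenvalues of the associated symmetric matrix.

(3, 0)

The associated matrix is A = [[5, 3, -3], [3, 3, 3], [-3, 3, 25]].
Applying the same elementary operations to the rows and columns of A produces a congruent diagonal matrix with entries 5, 6/5, 4.
That gives 3 positive pivots.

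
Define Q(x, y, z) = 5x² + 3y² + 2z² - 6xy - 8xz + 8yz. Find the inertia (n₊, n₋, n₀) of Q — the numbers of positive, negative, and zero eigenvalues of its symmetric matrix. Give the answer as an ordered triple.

The symmetric matrix is A = [[5, -3, -4], [-3, 3, 4], [-4, 4, 2]].
Row-reducing A symmetrically gives the diagonal entries 5, 6/5, -10/3.
So there are 2 positive, 1 negative pivots.

(2, 1, 0)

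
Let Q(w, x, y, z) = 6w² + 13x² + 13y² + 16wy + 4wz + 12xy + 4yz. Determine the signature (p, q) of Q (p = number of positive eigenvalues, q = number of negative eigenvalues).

The associated matrix is A = [[6, 0, 8, 2], [0, 13, 6, 0], [8, 6, 13, 2], [2, 0, 2, 0]].
An LDLᵀ factorisation of A has diagonal entries 6, 13, -17/39, 6/17.
Counting signs: 3 positive, 1 negative.

(3, 1)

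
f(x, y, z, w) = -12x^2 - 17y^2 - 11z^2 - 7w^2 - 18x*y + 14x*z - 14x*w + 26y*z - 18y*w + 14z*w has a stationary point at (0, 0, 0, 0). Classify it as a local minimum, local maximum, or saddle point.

local maximum

The Hessian at the origin is H = [[-24, -18, 14, -14], [-18, -34, 26, -18], [14, 26, -22, 14], [-14, -18, 14, -14]].
Symmetric row and column elimination reduces H to a congruent diagonal form with pivots -24, -41/2, -260/123, -40/13.
So there are 4 negative pivots.
H is negative definite, so the origin is a strict local maximum.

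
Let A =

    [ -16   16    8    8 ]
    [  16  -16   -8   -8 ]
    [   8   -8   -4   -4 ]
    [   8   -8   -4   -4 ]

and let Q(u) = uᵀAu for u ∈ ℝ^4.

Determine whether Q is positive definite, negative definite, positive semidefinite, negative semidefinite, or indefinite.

Row-reducing A symmetrically gives the diagonal entries -16, 0, 0, 0.
Counting signs: 1 negative, 3 zero.
Hence Q is negative semidefinite.

negative semidefinite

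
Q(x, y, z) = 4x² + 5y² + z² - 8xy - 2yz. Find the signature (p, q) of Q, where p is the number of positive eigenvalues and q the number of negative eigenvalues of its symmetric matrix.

(2, 0)

The symmetric matrix is A = [[4, -4, 0], [-4, 5, -1], [0, -1, 1]].
Applying the same elementary operations to the rows and columns of A produces a congruent diagonal matrix with entries 4, 1, 0.
Counting signs: 2 positive, 1 zero.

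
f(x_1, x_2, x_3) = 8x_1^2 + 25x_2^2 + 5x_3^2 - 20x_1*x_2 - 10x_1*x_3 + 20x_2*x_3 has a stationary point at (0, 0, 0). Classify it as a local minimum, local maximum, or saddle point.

local minimum

The Hessian at the origin is H = [[16, -20, -10], [-20, 50, 20], [-10, 20, 10]].
Symmetric row and column elimination reduces H to a congruent diagonal form with pivots 16, 25, 3/2.
Counting signs: 3 positive.
H is positive definite, so the origin is a strict local minimum.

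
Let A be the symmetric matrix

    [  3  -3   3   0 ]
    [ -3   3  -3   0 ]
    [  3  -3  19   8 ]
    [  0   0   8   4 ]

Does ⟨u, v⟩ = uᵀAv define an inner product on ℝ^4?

Row-reducing A symmetrically gives the diagonal entries 3, 0, 16, 0.
Counting signs: 2 positive, 2 zero.
Hence Q is positive semidefinite.
⟨·,·⟩ is an inner product exactly when A is positive definite.

no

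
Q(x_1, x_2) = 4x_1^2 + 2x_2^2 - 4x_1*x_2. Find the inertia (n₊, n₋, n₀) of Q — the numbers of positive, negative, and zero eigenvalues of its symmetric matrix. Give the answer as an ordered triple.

(2, 0, 0)

The associated matrix is A = [[4, -2], [-2, 2]].
Congruent diagonalization of A (simultaneous row and column reduction) yields pivots 4, 1.
Counting signs: 2 positive.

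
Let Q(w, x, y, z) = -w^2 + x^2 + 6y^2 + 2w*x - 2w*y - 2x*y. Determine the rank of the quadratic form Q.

3

The associated matrix is A = [[-1, 1, -1, 0], [1, 1, -1, 0], [-1, -1, 6, 0], [0, 0, 0, 0]].
Symmetric row and column elimination reduces A to a congruent diagonal form with pivots -1, 2, 5, 0.
So there are 2 positive, 1 negative, 1 zero pivots.
The rank is the number of nonzero pivots: 3.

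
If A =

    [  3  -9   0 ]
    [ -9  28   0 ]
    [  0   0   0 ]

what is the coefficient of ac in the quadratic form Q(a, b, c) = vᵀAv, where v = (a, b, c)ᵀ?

The coefficient of ac is A[1,3] + A[3,1] = 2·0 = 0.

0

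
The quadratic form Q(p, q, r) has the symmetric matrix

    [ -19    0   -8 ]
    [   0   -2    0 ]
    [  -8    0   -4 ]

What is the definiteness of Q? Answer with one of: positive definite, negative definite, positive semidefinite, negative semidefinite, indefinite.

negative definite

Congruent diagonalization of A (simultaneous row and column reduction) yields pivots -19, -2, -12/19.
So there are 3 negative pivots.
Hence Q is negative definite.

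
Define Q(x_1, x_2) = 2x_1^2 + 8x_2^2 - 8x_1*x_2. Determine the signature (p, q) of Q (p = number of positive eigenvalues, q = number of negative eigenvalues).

The associated matrix is A = [[2, -4], [-4, 8]].
Congruent diagonalization of A (simultaneous row and column reduction) yields pivots 2, 0.
So there are 1 positive, 1 zero pivots.

(1, 0)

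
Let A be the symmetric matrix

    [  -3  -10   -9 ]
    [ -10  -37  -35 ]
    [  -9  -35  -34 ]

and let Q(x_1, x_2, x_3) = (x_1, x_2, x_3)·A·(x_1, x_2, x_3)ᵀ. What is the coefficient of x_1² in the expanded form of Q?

The coefficient of x_1² is the diagonal entry A[1,1] = -3.

-3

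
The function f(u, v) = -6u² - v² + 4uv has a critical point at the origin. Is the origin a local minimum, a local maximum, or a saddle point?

local maximum

The Hessian at the origin is H = [[-12, 4], [4, -2]].
det H = -12·-2 − (4)² = 8 > 0 and H[1,1] = -12 < 0, so H is negative definite.
Therefore the origin is a local maximum.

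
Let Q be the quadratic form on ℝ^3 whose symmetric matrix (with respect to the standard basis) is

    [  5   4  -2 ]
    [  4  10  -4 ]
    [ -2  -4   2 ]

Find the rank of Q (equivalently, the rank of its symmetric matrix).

3

An LDLᵀ factorisation of A has diagonal entries 5, 34/5, 6/17.
Counting signs: 3 positive.
The rank is the number of nonzero pivots: 3.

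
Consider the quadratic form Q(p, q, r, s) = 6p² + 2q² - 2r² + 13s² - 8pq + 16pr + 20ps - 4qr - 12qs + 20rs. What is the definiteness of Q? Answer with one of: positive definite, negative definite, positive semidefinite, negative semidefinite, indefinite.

The associated matrix is A = [[6, -4, 8, 10], [-4, 2, -2, -6], [8, -2, -2, 10], [10, -6, 10, 13]].
Symmetric row and column elimination reduces A to a congruent diagonal form with pivots 6, -2/3, 4, -3.
Counting signs: 2 positive, 2 negative.
Hence Q is indefinite.

indefinite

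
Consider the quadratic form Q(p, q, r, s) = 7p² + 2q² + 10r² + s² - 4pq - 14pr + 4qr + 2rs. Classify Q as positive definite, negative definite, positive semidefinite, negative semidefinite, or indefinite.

The symmetric matrix is A = [[7, -2, -7, 0], [-2, 2, 2, 0], [-7, 2, 10, 1], [0, 0, 1, 1]].
An LDLᵀ factorisation of A has diagonal entries 7, 10/7, 3, 2/3.
That gives 4 positive pivots.
Hence Q is positive definite.

positive definite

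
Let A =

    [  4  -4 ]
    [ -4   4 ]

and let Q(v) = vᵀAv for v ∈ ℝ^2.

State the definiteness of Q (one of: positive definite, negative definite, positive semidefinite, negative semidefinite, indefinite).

positive semidefinite

For the 2×2 matrix [[4, -4], [-4, 4]]: det = 4·4 − (-4)² = 0, trace = 8.
det = 0 so one eigenvalue is zero; the form is semidefinite with the sign of the trace.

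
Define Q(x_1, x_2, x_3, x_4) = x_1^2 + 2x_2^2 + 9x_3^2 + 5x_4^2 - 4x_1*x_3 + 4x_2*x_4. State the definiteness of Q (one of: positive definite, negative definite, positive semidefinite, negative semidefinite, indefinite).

The associated matrix is A = [[1, 0, -2, 0], [0, 2, 0, 2], [-2, 0, 9, 0], [0, 2, 0, 5]].
An LDLᵀ factorisation of A has diagonal entries 1, 2, 5, 3.
Counting signs: 4 positive.
Hence Q is positive definite.

positive definite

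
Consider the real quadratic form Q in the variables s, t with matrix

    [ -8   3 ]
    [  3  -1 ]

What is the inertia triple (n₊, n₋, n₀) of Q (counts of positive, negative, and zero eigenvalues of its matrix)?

Congruent diagonalization of A (simultaneous row and column reduction) yields pivots -8, 1/8.
Counting signs: 1 positive, 1 negative.

(1, 1, 0)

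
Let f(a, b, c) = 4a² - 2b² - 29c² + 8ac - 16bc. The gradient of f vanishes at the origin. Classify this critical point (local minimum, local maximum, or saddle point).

The Hessian at the origin is H = [[8, 0, 8], [0, -4, -16], [8, -16, -58]].
Applying the same elementary operations to the rows and columns of H produces a congruent diagonal matrix with entries 8, -4, -2.
That gives 1 positive, 2 negative pivots.
H is indefinite, so the origin is a saddle point.

saddle point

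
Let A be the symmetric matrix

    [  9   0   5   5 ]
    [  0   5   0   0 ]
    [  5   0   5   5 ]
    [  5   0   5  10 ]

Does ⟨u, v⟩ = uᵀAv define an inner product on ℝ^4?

yes

Congruent diagonalization of A (simultaneous row and column reduction) yields pivots 9, 5, 20/9, 5.
That gives 4 positive pivots.
Hence Q is positive definite.
⟨·,·⟩ is an inner product exactly when A is positive definite.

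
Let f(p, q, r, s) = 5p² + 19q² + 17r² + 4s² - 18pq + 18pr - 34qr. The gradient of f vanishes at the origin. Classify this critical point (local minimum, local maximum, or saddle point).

local minimum

The Hessian at the origin is H = [[10, -18, 18, 0], [-18, 38, -34, 0], [18, -34, 34, 0], [0, 0, 0, 8]].
Congruent diagonalization of H (simultaneous row and column reduction) yields pivots 10, 28/5, 8/7, 8.
So there are 4 positive pivots.
H is positive definite, so the origin is a strict local minimum.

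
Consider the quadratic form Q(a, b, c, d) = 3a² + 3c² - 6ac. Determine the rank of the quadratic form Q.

1

Write A = [[3, 0, -3, 0], [0, 0, 0, 0], [-3, 0, 3, 0], [0, 0, 0, 0]].
Row-reducing A symmetrically gives the diagonal entries 3, 0, 0, 0.
So there are 1 positive, 3 zero pivots.
The rank is the number of nonzero pivots: 1.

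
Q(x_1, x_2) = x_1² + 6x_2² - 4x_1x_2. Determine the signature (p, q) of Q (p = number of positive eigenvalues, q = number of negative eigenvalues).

(2, 0)

The symmetric matrix is A = [[1, -2], [-2, 6]].
Congruent diagonalization of A (simultaneous row and column reduction) yields pivots 1, 2.
Counting signs: 2 positive.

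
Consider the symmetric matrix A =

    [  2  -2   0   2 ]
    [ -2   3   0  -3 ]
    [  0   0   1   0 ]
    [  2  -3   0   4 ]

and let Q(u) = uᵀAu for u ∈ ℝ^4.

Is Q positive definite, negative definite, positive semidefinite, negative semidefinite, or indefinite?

positive definite

Leading principal minors: Δ_1 = 2, Δ_2 = 2, Δ_3 = 2, Δ_4 = 2.
All leading principal minors are positive, so by Sylvester's criterion Q is positive definite.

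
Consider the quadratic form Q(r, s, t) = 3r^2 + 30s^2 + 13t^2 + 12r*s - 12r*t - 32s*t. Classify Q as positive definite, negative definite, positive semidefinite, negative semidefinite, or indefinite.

positive definite

The associated matrix is A = [[3, 6, -6], [6, 30, -16], [-6, -16, 13]].
An LDLᵀ factorisation of A has diagonal entries 3, 18, 1/9.
Counting signs: 3 positive.
Hence Q is positive definite.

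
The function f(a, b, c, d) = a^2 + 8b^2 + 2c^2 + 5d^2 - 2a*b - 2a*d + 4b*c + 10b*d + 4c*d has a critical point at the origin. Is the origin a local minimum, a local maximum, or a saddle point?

local minimum

The Hessian at the origin is H = [[2, -2, 0, -2], [-2, 16, 4, 10], [0, 4, 4, 4], [-2, 10, 4, 10]].
Congruent diagonalization of H (simultaneous row and column reduction) yields pivots 2, 14, 20/7, 12/5.
Counting signs: 4 positive.
H is positive definite, so the origin is a strict local minimum.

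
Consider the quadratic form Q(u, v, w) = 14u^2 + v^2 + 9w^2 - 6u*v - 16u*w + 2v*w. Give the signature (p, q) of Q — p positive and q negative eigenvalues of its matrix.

(3, 0)

The associated matrix is A = [[14, -3, -8], [-3, 1, 1], [-8, 1, 9]].
Applying the same elementary operations to the rows and columns of A produces a congruent diagonal matrix with entries 14, 5/14, 3.
Counting signs: 3 positive.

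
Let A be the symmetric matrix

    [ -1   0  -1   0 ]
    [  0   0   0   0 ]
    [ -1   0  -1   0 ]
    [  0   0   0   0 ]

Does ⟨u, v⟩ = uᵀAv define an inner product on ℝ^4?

no

Applying the same elementary operations to the rows and columns of A produces a congruent diagonal matrix with entries -1, 0, 0, 0.
That gives 1 negative, 3 zero pivots.
Hence Q is negative semidefinite.
⟨·,·⟩ is an inner product exactly when A is positive definite.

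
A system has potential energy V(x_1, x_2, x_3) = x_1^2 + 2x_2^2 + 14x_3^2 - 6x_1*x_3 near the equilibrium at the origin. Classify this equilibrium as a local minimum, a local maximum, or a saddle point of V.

local minimum

The Hessian at the origin is H = [[2, 0, -6], [0, 4, 0], [-6, 0, 28]].
Symmetric row and column elimination reduces H to a congruent diagonal form with pivots 2, 4, 10.
That gives 3 positive pivots.
H is positive definite, so the origin is a strict local minimum.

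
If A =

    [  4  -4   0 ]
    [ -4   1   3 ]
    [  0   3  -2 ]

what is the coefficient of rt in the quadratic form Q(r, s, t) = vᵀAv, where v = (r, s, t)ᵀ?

The coefficient of rt is A[1,3] + A[3,1] = 2·0 = 0.

0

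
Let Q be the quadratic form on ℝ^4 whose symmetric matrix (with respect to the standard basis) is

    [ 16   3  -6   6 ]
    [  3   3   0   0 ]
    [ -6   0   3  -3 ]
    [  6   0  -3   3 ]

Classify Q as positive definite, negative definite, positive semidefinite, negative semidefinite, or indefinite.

Row-reducing A symmetrically gives the diagonal entries 16, 39/16, 3/13, 0.
So there are 3 positive, 1 zero pivots.
Hence Q is positive semidefinite.

positive semidefinite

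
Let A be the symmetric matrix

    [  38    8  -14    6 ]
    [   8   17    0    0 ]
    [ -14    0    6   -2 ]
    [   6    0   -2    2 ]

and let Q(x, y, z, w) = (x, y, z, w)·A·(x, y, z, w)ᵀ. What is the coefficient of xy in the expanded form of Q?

16

The coefficient of xy is A[1,2] + A[2,1] = 2·8 = 16.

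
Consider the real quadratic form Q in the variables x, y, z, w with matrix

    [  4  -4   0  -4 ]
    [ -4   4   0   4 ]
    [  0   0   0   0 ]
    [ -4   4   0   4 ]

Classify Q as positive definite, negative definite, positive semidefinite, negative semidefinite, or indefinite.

Applying the same elementary operations to the rows and columns of A produces a congruent diagonal matrix with entries 4, 0, 0, 0.
So there are 1 positive, 3 zero pivots.
Hence Q is positive semidefinite.

positive semidefinite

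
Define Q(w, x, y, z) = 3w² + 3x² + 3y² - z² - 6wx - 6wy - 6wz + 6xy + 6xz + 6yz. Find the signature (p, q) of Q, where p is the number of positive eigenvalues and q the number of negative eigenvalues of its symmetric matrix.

The associated matrix is A = [[3, -3, -3, -3], [-3, 3, 3, 3], [-3, 3, 3, 3], [-3, 3, 3, -1]].
Congruent diagonalization of A (simultaneous row and column reduction) yields pivots 3, 0, 0, -4.
Counting signs: 1 positive, 1 negative, 2 zero.

(1, 1)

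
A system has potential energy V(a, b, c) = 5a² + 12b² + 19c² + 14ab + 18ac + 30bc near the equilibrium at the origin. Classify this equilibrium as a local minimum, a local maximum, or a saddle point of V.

local minimum

The Hessian at the origin is H = [[10, 14, 18], [14, 24, 30], [18, 30, 38]].
Row-reducing H symmetrically gives the diagonal entries 10, 22/5, 4/11.
Counting signs: 3 positive.
H is positive definite, so the origin is a strict local minimum.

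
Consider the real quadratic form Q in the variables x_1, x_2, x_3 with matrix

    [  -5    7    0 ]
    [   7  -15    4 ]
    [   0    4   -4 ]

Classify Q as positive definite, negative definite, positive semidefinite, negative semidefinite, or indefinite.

negative definite

Leading principal minors: Δ_1 = -5, Δ_2 = 26, Δ_3 = -24.
The signs alternate starting with Δ_1 < 0, so by Sylvester's criterion Q is negative definite.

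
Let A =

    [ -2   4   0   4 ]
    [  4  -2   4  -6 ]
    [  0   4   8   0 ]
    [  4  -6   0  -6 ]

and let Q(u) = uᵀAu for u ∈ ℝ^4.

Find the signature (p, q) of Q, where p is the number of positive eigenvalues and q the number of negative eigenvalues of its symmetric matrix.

Congruent diagonalization of A (simultaneous row and column reduction) yields pivots -2, 6, 16/3, 1.
Counting signs: 3 positive, 1 negative.

(3, 1)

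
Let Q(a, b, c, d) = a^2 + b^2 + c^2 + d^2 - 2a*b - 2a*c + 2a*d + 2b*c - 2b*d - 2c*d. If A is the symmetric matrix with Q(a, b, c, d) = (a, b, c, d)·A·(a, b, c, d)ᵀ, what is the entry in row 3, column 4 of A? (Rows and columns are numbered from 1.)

-1

The coefficient of c·d in Q is -2. For a symmetric A this equals A[3,4] + A[4,3] = 2·A[3,4].
So A[3,4] = -2/2 = -1.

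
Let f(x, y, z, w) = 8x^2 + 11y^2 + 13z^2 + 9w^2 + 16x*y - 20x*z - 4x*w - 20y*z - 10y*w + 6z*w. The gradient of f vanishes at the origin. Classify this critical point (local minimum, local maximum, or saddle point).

The Hessian at the origin is H = [[16, 16, -20, -4], [16, 22, -20, -10], [-20, -20, 26, 6], [-4, -10, 6, 18]].
Applying the same elementary operations to the rows and columns of H produces a congruent diagonal matrix with entries 16, 6, 1, 10.
Counting signs: 4 positive.
H is positive definite, so the origin is a strict local minimum.

local minimum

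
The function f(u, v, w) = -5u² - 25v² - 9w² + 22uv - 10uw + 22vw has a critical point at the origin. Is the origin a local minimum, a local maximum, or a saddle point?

The Hessian at the origin is H = [[-10, 22, -10], [22, -50, 22], [-10, 22, -18]].
Row-reducing H symmetrically gives the diagonal entries -10, -8/5, -8.
That gives 3 negative pivots.
H is negative definite, so the origin is a strict local maximum.

local maximum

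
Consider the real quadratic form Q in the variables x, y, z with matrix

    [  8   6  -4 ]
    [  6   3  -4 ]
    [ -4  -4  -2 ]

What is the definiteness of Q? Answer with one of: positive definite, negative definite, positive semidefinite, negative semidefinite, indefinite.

Applying the same elementary operations to the rows and columns of A produces a congruent diagonal matrix with entries 8, -3/2, -10/3.
So there are 1 positive, 2 negative pivots.
Hence Q is indefinite.

indefinite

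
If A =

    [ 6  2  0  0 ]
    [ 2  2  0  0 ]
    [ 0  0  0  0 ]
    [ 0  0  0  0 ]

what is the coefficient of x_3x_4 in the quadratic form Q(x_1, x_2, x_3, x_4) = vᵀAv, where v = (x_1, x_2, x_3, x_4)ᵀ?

0

The coefficient of x_3x_4 is A[3,4] + A[4,3] = 2·0 = 0.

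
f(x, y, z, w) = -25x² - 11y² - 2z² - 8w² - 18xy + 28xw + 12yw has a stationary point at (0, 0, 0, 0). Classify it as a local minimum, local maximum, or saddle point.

The Hessian at the origin is H = [[-50, -18, 0, 28], [-18, -22, 0, 12], [0, 0, -4, 0], [28, 12, 0, -16]].
An LDLᵀ factorisation of H has diagonal entries -50, -388/25, -4, -8/97.
That gives 4 negative pivots.
H is negative definite, so the origin is a strict local maximum.

local maximum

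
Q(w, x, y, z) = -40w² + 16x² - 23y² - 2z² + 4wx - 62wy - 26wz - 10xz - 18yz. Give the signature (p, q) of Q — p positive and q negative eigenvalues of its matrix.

The symmetric matrix is A = [[-40, 2, -31, -13], [2, 16, 0, -5], [-31, 0, -23, -9], [-13, -5, -9, -2]].
An LDLᵀ factorisation of A has diagonal entries -40, 161/10, 141/161, -15/188.
So there are 2 positive, 2 negative pivots.

(2, 2)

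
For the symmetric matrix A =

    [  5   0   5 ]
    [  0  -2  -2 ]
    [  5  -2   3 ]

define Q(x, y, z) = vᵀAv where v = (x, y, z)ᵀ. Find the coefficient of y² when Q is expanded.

-2

The coefficient of y² is the diagonal entry A[2,2] = -2.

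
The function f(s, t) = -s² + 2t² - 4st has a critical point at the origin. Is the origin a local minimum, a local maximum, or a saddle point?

The Hessian at the origin is H = [[-2, -4], [-4, 4]].
det H = -2·4 − (-4)² = -24 < 0, so H is indefinite.
Therefore the origin is a saddle point.

saddle point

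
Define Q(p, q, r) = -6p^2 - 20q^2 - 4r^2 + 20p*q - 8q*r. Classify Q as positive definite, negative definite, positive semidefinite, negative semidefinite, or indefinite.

indefinite

The associated matrix is A = [[-6, 10, 0], [10, -20, -4], [0, -4, -4]].
Symmetric row and column elimination reduces A to a congruent diagonal form with pivots -6, -10/3, 4/5.
Counting signs: 1 positive, 2 negative.
Hence Q is indefinite.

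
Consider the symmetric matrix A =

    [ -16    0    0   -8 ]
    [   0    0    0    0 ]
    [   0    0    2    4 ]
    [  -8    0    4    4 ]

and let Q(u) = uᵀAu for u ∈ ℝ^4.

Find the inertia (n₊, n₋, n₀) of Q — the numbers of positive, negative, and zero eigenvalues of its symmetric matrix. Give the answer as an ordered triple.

Congruent diagonalization of A (simultaneous row and column reduction) yields pivots -16, 0, 2, 0.
Counting signs: 1 positive, 1 negative, 2 zero.

(1, 1, 2)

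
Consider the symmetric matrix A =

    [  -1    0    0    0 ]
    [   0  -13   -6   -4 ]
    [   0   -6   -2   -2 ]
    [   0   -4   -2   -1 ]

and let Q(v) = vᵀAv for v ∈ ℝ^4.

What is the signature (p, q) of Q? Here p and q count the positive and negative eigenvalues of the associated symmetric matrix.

Applying the same elementary operations to the rows and columns of A produces a congruent diagonal matrix with entries -1, -13, 10/13, 1/5.
Counting signs: 2 positive, 2 negative.

(2, 2)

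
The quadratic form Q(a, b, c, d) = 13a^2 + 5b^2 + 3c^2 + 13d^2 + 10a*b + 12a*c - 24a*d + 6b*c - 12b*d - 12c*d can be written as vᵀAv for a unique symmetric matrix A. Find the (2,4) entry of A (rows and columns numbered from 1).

-6

The coefficient of b·d in Q is -12. For a symmetric A this equals A[2,4] + A[4,2] = 2·A[2,4].
So A[2,4] = -12/2 = -6.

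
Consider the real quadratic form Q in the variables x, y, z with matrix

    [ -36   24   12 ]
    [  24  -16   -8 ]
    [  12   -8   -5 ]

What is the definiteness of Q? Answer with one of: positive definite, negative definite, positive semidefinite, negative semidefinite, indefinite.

Symmetric row and column elimination reduces A to a congruent diagonal form with pivots -36, 0, -1.
That gives 2 negative, 1 zero pivots.
Hence Q is negative semidefinite.

negative semidefinite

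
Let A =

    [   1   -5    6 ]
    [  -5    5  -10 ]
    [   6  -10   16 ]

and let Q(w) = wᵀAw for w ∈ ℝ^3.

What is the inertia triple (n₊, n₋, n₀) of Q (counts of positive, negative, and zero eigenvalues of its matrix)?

Symmetric row and column elimination reduces A to a congruent diagonal form with pivots 1, -20, 0.
So there are 1 positive, 1 negative, 1 zero pivots.

(1, 1, 1)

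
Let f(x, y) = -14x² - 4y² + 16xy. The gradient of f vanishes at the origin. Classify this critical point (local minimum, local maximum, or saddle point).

saddle point

The Hessian at the origin is H = [[-28, 16], [16, -8]].
det H = -28·-8 − (16)² = -32 < 0, so H is indefinite.
Therefore the origin is a saddle point.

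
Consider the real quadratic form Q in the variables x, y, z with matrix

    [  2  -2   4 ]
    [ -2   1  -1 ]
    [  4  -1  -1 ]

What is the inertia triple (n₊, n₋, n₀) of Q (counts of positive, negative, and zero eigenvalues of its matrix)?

(1, 1, 1)

Symmetric row and column elimination reduces A to a congruent diagonal form with pivots 2, -1, 0.
So there are 1 positive, 1 negative, 1 zero pivots.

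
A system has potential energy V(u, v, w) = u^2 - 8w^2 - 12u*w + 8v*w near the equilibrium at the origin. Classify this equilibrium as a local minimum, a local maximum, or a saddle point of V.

saddle point

The Hessian at the origin is H = [[2, 0, -12], [0, 0, 8], [-12, 8, -16]].
H is indefinite, so the origin is a saddle point.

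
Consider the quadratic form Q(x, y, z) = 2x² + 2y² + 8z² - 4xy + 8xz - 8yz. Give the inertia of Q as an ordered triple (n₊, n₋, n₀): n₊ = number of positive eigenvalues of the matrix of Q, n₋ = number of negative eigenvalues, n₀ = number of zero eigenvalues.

Write A = [[2, -2, 4], [-2, 2, -4], [4, -4, 8]].
Symmetric row and column elimination reduces A to a congruent diagonal form with pivots 2, 0, 0.
So there are 1 positive, 2 zero pivots.

(1, 0, 2)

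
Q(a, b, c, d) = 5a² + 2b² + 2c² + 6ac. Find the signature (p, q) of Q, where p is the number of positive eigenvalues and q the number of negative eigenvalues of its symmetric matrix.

(3, 0)

The symmetric matrix is A = [[5, 0, 3, 0], [0, 2, 0, 0], [3, 0, 2, 0], [0, 0, 0, 0]].
Congruent diagonalization of A (simultaneous row and column reduction) yields pivots 5, 2, 1/5, 0.
That gives 3 positive, 1 zero pivots.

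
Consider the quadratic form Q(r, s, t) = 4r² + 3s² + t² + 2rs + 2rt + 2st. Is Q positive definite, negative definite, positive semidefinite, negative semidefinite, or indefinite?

positive definite

Write A = [[4, 1, 1], [1, 3, 1], [1, 1, 1]].
An LDLᵀ factorisation of A has diagonal entries 4, 11/4, 6/11.
Counting signs: 3 positive.
Hence Q is positive definite.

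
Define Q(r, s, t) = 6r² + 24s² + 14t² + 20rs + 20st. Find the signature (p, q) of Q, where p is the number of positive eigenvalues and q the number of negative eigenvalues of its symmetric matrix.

Write A = [[6, 10, 0], [10, 24, 10], [0, 10, 14]].
Congruent diagonalization of A (simultaneous row and column reduction) yields pivots 6, 22/3, 4/11.
That gives 3 positive pivots.

(3, 0)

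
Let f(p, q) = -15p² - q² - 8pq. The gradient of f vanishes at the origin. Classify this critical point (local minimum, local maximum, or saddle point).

saddle point

The Hessian at the origin is H = [[-30, -8], [-8, -2]].
det H = -30·-2 − (-8)² = -4 < 0, so H is indefinite.
Therefore the origin is a saddle point.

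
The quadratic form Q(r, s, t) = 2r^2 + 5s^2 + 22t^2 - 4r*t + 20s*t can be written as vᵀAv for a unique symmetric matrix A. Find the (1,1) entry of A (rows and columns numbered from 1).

The coefficient of r^2 in Q is 2, and that is exactly A[1,1].

2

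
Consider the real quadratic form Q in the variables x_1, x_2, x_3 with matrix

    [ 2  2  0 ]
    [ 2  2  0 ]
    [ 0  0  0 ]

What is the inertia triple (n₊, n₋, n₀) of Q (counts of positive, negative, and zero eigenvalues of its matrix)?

(1, 0, 2)

Congruent diagonalization of A (simultaneous row and column reduction) yields pivots 2, 0, 0.
That gives 1 positive, 2 zero pivots.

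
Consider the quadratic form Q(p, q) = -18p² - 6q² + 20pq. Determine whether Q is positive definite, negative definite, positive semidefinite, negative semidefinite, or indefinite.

negative definite

The symmetric matrix of Q is A = [[-18, 10], [10, -6]].
Leading principal minors: Δ_1 = -18, Δ_2 = 8.
The signs alternate starting with Δ_1 < 0, so by Sylvester's criterion Q is negative definite.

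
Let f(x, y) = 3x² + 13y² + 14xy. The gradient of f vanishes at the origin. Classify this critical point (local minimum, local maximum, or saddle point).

The Hessian at the origin is H = [[6, 14], [14, 26]].
det H = 6·26 − (14)² = -40 < 0, so H is indefinite.
Therefore the origin is a saddle point.

saddle point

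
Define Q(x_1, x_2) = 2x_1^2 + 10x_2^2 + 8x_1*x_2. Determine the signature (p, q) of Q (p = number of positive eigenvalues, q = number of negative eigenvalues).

Write A = [[2, 4], [4, 10]].
An LDLᵀ factorisation of A has diagonal entries 2, 2.
Counting signs: 2 positive.

(2, 0)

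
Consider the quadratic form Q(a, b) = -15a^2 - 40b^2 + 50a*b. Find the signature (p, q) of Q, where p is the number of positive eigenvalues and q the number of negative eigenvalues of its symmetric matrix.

The associated matrix is A = [[-15, 25], [25, -40]].
Congruent diagonalization of A (simultaneous row and column reduction) yields pivots -15, 5/3.
Counting signs: 1 positive, 1 negative.

(1, 1)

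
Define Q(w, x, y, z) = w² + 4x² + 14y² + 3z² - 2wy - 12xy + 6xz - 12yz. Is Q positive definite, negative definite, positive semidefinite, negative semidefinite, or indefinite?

positive definite

The symmetric matrix of Q is A = [[1, 0, -1, 0], [0, 4, -6, 3], [-1, -6, 14, -6], [0, 3, -6, 3]].
Leading principal minors: Δ_1 = 1, Δ_2 = 4, Δ_3 = 16, Δ_4 = 3.
All leading principal minors are positive, so by Sylvester's criterion Q is positive definite.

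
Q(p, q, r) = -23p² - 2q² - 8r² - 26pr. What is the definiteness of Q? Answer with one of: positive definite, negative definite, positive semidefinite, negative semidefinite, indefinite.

negative definite

The symmetric matrix is A = [[-23, 0, -13], [0, -2, 0], [-13, 0, -8]].
Row-reducing A symmetrically gives the diagonal entries -23, -2, -15/23.
That gives 3 negative pivots.
Hence Q is negative definite.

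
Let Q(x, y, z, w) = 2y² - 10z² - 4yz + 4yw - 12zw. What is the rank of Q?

Write A = [[0, 0, 0, 0], [0, 2, -2, 2], [0, -2, -10, -6], [0, 2, -6, 0]].
Applying the same elementary operations to the rows and columns of A produces a congruent diagonal matrix with entries 0, 2, -12, -2/3.
Counting signs: 1 positive, 2 negative, 1 zero.
The rank is the number of nonzero pivots: 3.

3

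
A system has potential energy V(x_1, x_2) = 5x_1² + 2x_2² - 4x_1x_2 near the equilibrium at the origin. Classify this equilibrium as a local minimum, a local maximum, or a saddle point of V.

local minimum

The Hessian at the origin is H = [[10, -4], [-4, 4]].
det H = 10·4 − (-4)² = 24 > 0 and H[1,1] = 10 > 0, so H is positive definite.
Therefore the origin is a local minimum.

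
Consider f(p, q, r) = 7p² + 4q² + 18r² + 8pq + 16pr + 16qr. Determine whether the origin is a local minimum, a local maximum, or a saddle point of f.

The Hessian at the origin is H = [[14, 8, 16], [8, 8, 16], [16, 16, 36]].
Symmetric row and column elimination reduces H to a congruent diagonal form with pivots 14, 24/7, 4.
Counting signs: 3 positive.
H is positive definite, so the origin is a strict local minimum.

local minimum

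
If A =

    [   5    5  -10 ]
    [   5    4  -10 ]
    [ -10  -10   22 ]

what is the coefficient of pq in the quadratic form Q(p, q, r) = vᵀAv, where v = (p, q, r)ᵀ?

The coefficient of pq is A[1,2] + A[2,1] = 2·5 = 10.

10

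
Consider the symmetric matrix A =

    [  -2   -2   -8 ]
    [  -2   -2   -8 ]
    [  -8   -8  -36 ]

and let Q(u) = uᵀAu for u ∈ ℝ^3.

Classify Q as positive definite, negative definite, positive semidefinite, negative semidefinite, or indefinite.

Symmetric row and column elimination reduces A to a congruent diagonal form with pivots -2, 0, -4.
Counting signs: 2 negative, 1 zero.
Hence Q is negative semidefinite.

negative semidefinite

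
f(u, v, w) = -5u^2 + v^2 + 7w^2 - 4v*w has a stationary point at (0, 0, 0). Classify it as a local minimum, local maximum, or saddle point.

The Hessian at the origin is H = [[-10, 0, 0], [0, 2, -4], [0, -4, 14]].
Congruent diagonalization of H (simultaneous row and column reduction) yields pivots -10, 2, 6.
So there are 2 positive, 1 negative pivots.
H is indefinite, so the origin is a saddle point.

saddle point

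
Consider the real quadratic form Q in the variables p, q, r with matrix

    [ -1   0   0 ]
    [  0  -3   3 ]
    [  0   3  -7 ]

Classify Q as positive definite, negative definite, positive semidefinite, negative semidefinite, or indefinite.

An LDLᵀ factorisation of A has diagonal entries -1, -3, -4.
So there are 3 negative pivots.
Hence Q is negative definite.

negative definite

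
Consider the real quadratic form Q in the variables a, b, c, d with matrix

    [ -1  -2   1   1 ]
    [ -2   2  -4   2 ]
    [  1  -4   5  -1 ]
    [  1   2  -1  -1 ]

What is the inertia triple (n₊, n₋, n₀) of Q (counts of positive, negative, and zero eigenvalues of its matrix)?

(1, 1, 2)

Applying the same elementary operations to the rows and columns of A produces a congruent diagonal matrix with entries -1, 6, 0, 0.
Counting signs: 1 positive, 1 negative, 2 zero.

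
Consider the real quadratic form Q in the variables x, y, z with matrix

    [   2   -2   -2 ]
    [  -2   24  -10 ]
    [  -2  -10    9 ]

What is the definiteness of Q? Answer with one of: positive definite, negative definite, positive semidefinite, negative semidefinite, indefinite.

Leading principal minors: Δ_1 = 2, Δ_2 = 44, Δ_3 = 20.
All leading principal minors are positive, so by Sylvester's criterion Q is positive definite.

positive definite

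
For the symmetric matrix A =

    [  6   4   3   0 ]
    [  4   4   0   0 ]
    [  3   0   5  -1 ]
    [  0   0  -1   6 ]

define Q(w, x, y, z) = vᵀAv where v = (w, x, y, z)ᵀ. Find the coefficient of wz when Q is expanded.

The coefficient of wz is A[1,4] + A[4,1] = 2·0 = 0.

0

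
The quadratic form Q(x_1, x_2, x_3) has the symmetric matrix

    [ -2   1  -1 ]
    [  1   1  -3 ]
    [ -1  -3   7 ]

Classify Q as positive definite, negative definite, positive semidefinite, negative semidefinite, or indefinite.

indefinite

Row-reducing A symmetrically gives the diagonal entries -2, 3/2, -2/3.
So there are 1 positive, 2 negative pivots.
Hence Q is indefinite.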